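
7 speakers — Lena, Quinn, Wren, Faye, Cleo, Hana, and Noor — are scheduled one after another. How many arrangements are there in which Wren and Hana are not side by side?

There are 7! = 5040 arrangements in all. If Wren and Hana are adjacent, merging them into one block gives 2·(6)! = 1440 arrangements.
So 5040 − 1440 = 3600 arrangements keep them apart.

3600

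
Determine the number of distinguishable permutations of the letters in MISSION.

1260

The 7 letters of MISSION have repeats: I appearing twice and S appearing twice.
The number of distinct arrangements is 7!/(2!·2!) = 5040/4 = 1260.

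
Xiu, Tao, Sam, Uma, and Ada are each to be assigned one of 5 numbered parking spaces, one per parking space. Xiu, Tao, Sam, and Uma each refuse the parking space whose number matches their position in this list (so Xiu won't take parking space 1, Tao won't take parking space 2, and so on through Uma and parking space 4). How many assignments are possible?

53

Let Aᵢ (for 1 ≤ i ≤ 4) be the placements that put person i in their forbidden parking space. Any j of these fix j positions, leaving (5−j)! ways to fill the rest, and there are C(4,j) ways to pick which j.
By inclusion–exclusion, the number of valid placements is Σ_{j=0}^{4} (−1)^j C(4,j)·(5−j)!.
Computing: 120 − 96 + 36 − 8 + 1 = 53.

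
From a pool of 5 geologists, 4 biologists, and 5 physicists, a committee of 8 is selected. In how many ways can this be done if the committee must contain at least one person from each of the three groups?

2940

With no constraint there are C(14,8) = 3003 possible selections.
Subtract selections that omit an entire group: no geologists → C(9,8) = 9; no biologists → C(10,8) = 45; no physicists → C(9,8) = 9.
Add back selections omitting two groups (i.e. drawn from a single group): C(5,8) + C(4,8) + C(5,8) = 0.
By inclusion–exclusion: 3003 − 63 + 0 = 2940.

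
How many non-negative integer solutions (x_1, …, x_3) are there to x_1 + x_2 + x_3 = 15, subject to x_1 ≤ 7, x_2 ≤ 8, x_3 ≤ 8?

44

Without the upper bounds there are C(17,2) = 136 ways to split 15 among 3 variables.
Subtract solutions that violate a single cap (substitute x_i' = x_i − (cap_i+1)): x_1 ≥ 8 gives C(9,2) = 36; x_2 ≥ 9 gives C(8,2) = 28; x_3 ≥ 9 gives C(8,2) = 28. Together 92.
No two caps can be exceeded simultaneously, so the pair terms are all 0.
By inclusion–exclusion the count is 136 − 92 + 0 = 44.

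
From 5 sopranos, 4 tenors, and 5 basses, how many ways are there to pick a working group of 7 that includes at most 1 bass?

Split by how many basses are chosen (0 through 1).
Sum: C(5,0)·C(9,7) + C(5,1)·C(9,6) = 36 + 420 = 456.

456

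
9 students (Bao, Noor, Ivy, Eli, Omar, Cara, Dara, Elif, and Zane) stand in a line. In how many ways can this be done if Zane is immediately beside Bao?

Treat {Zane, Bao} as a single unit. There are 8 units to order, and the pair itself can be ordered 2 ways.
So the count is 2·(8)! = 80640.

80640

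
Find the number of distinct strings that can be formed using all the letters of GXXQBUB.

GXXQBUB has 7 letters with B appearing twice and X appearing twice.
So there are 7! / (2!·2!) = 1260 distinguishable arrangements.

1260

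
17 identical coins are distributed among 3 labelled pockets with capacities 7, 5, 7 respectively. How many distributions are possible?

Ignoring the caps, the number of non-negative solutions to x_1+…+x_3 = 17 is C(19,2) = 171.
Subtract solutions that violate a single cap (substitute x_i' = x_i − (cap_i+1)): x_1 ≥ 8 gives C(11,2) = 55; x_2 ≥ 6 gives C(13,2) = 78; x_3 ≥ 8 gives C(11,2) = 55. Together 188.
Add back pairs where two caps are both exceeded: 10 + 3 + 10 = 23.
By inclusion–exclusion the count is 171 − 188 + 23 = 6.

6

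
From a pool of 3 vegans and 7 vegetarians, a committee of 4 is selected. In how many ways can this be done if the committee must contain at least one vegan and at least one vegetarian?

Unrestricted: C(10,4) = 210 ways to pick any 4 of the 10.
Selections missing a whole group: no vegans → C(7,4) = 35; no vegetarians → C(3,4) = 0.
Both groups omitted at once is impossible, so 210 − 35 = 175.

175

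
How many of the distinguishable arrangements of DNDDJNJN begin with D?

Fix D in the first position and arrange the remaining 7 letters.
Those 7 letters have D appearing twice, J appearing twice, and N appearing 3 times, giving (7)!/(3!·2!·2!) = 210.

210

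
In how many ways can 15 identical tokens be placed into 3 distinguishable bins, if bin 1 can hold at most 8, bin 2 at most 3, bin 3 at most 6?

Without the upper bounds there are C(17,2) = 136 ways to split 15 among 3 bins.
Subtract solutions that violate a single cap (substitute x_i' = x_i − (cap_i+1)): x_1 ≥ 9 gives C(8,2) = 28; x_2 ≥ 4 gives C(13,2) = 78; x_3 ≥ 7 gives C(10,2) = 45. Together 151.
Add back pairs where two caps are both exceeded: 6 + 0 + 15 = 21.
By inclusion–exclusion the count is 136 − 151 + 21 = 6.

6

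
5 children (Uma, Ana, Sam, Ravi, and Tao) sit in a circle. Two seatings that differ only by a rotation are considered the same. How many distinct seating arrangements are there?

Seat Uma anywhere (absorbing the rotational symmetry), then permute the other 4: (4)! = 24.

24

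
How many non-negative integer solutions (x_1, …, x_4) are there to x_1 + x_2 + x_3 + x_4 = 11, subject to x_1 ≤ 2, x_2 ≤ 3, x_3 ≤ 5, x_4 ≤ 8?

62

Without the upper bounds there are C(14,3) = 364 ways to split 11 among 4 variables.
Subtract solutions that violate a single cap (substitute x_i' = x_i − (cap_i+1)): x_1 ≥ 3 gives C(11,3) = 165; x_2 ≥ 4 gives C(10,3) = 120; x_3 ≥ 6 gives C(8,3) = 56; x_4 ≥ 9 gives C(5,3) = 10. Together 351.
Add back pairs where two caps are both exceeded: 35 + 10 + 0 + 4 + 0 + 0 = 49.
By inclusion–exclusion the count is 364 − 351 + 49 = 62.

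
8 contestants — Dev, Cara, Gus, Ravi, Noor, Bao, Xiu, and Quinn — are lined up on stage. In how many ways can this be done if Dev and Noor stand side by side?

Treat {Dev, Noor} as a single unit. There are 7 units to order, and the pair itself can be ordered 2 ways.
That gives 2 × 7! = 2 × 5040 = 10080.

10080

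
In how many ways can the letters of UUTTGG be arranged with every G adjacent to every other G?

30

Treat the 2 copies of G as a single block. The multiset to arrange is then {GG, T, T, U, U}, 5 items in all.
That gives (5)!/(2!·2!) = 30 arrangements.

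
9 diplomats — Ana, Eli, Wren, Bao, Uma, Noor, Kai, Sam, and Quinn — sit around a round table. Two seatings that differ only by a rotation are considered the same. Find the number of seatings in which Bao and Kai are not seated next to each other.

30240

Without the restriction there are (8)! = 40320 seatings.
Those with Bao next to Kai: fuse the pair into one unit and seat 8 units around a circle — 2·(7)! = 10080.
Subtracting, 40320 − 10080 = 30240.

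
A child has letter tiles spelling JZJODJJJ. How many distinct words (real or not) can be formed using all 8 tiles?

336

JZJODJJJ has 8 letters with J appearing 5 times.
So there are 8! / (5!) = 336 distinguishable arrangements.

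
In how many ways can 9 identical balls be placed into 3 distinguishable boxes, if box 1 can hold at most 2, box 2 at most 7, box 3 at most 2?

Ignoring the caps, the number of non-negative solutions to x_1+…+x_3 = 9 is C(11,2) = 55.
Subtract solutions that violate a single cap (substitute x_i' = x_i − (cap_i+1)): x_1 ≥ 3 gives C(8,2) = 28; x_2 ≥ 8 gives C(3,2) = 3; x_3 ≥ 3 gives C(8,2) = 28. Together 59.
Add back pairs where two caps are both exceeded: 0 + 10 + 0 = 10.
By inclusion–exclusion the count is 55 − 59 + 10 = 6.

6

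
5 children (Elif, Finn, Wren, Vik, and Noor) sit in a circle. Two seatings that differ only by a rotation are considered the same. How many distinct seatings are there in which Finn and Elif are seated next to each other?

12

Glue Finn and Elif into a block (2 internal orders). Seating 4 units around a circle gives (3)! arrangements.
So 2 × (3)! = 2 × 6 = 12.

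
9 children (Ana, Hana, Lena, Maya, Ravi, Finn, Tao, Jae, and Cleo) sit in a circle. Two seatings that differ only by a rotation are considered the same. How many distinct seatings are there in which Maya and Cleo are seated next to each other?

Glue Maya and Cleo into a block (2 internal orders). Seating 8 units around a circle gives (7)! arrangements.
So 2 × (7)! = 2 × 5040 = 10080.

10080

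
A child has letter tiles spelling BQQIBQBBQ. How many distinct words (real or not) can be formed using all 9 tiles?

630

BQQIBQBBQ has 9 letters with B appearing 4 times and Q appearing 4 times.
Dividing 9! = 362880 by 4!·4! = 576 for the repeated letters gives 630.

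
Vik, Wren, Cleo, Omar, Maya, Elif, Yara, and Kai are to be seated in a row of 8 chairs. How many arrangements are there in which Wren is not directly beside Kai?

There are 8! = 40320 arrangements in all. If Wren and Kai are adjacent, merging them into one block gives 2·(7)! = 10080 arrangements.
So 40320 − 10080 = 30240 arrangements keep them apart.

30240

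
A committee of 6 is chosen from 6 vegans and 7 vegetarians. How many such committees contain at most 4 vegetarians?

1583

Split by how many vegetarians are chosen (0 through 4).
Sum: C(7,0)·C(6,6) + C(7,1)·C(6,5) + C(7,2)·C(6,4) + C(7,3)·C(6,3) + C(7,4)·C(6,2) = 1 + 42 + 315 + 700 + 525 = 1583.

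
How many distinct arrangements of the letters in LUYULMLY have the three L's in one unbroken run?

Treat the 3 copies of L as a single block. The multiset to arrange is then {LLL, M, U, U, Y, Y}, 6 items in all.
That gives (6)!/(2!·2!) = 180 arrangements.

180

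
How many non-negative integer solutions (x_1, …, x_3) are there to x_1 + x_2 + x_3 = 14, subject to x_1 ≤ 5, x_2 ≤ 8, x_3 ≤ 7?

Ignoring the caps, the number of non-negative solutions to x_1+…+x_3 = 14 is C(16,2) = 120.
Subtract solutions that violate a single cap (substitute x_i' = x_i − (cap_i+1)): x_1 ≥ 6 gives C(10,2) = 45; x_2 ≥ 9 gives C(7,2) = 21; x_3 ≥ 8 gives C(8,2) = 28. Together 94.
Add back pairs where two caps are both exceeded: 0 + 1 + 0 = 1.
By inclusion–exclusion the count is 120 − 94 + 1 = 27.

27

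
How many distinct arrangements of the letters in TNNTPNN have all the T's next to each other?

30

Treat the 2 copies of T as a single block. The multiset to arrange is then {TT, N, N, N, N, P}, 6 items in all.
That gives (6)!/(4!) = 30 arrangements.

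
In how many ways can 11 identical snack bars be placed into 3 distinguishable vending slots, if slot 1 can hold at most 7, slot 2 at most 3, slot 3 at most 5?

Without the upper bounds there are C(13,2) = 78 ways to split 11 among 3 vending slots.
Subtract solutions that violate a single cap (substitute x_i' = x_i − (cap_i+1)): x_1 ≥ 8 gives C(5,2) = 10; x_2 ≥ 4 gives C(9,2) = 36; x_3 ≥ 6 gives C(7,2) = 21. Together 67.
Add back pairs where two caps are both exceeded: 0 + 0 + 3 = 3.
By inclusion–exclusion the count is 78 − 67 + 3 = 14.

14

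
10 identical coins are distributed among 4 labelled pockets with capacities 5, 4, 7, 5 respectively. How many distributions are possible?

150

By stars and bars, unrestricted non-negative solutions to x_1+…+x_4 = 10 number C(10+3,3) = 286.
Subtract solutions that violate a single cap (substitute x_i' = x_i − (cap_i+1)): x_1 ≥ 6 gives C(7,3) = 35; x_2 ≥ 5 gives C(8,3) = 56; x_3 ≥ 8 gives C(5,3) = 10; x_4 ≥ 6 gives C(7,3) = 35. Together 136.
No two caps can be exceeded simultaneously, so the pair terms are all 0.
By inclusion–exclusion the count is 286 − 136 + 0 = 150.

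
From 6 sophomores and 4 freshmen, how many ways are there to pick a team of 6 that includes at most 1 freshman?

25

Split by how many freshmen are chosen (0 through 1).
Sum: C(4,0)·C(6,6) + C(4,1)·C(6,5) = 1 + 24 = 25.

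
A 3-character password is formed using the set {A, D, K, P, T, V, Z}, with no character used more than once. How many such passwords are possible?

With no repetition, fill the 3 characters in order: 7 choices, then 6, down to 5.
7 × 6 × 5 = 210.

210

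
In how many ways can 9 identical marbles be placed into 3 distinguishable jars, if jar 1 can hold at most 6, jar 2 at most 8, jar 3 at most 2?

Ignoring the caps, the number of non-negative solutions to x_1+…+x_3 = 9 is C(11,2) = 55.
Subtract solutions that violate a single cap (substitute x_i' = x_i − (cap_i+1)): x_1 ≥ 7 gives C(4,2) = 6; x_2 ≥ 9 gives C(2,2) = 1; x_3 ≥ 3 gives C(8,2) = 28. Together 35.
No two caps can be exceeded simultaneously, so the pair terms are all 0.
By inclusion–exclusion the count is 55 − 35 + 0 = 20.

20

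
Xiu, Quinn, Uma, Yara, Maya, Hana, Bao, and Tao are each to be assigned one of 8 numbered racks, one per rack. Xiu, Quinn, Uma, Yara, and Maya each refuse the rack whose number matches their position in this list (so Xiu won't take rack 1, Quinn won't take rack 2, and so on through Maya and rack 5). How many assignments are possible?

21234

Let Aᵢ (for 1 ≤ i ≤ 5) be the placements that put person i in their forbidden rack. Any j of these fix j positions, leaving (8−j)! ways to fill the rest, and there are C(5,j) ways to pick which j.
By inclusion–exclusion, the number of valid placements is Σ_{j=0}^{5} (−1)^j C(5,j)·(8−j)!.
Computing: 40320 − 25200 + 7200 − 1200 + 120 − 6 = 21234.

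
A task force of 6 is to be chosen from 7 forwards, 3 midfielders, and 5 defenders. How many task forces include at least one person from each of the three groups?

Unrestricted: C(15,6) = 5005 ways to pick any 6 of the 15.
Selections missing a whole group: no forwards → C(8,6) = 28; no midfielders → C(12,6) = 924; no defenders → C(10,6) = 210.
Add back selections omitting two groups (i.e. drawn from a single group): C(7,6) + C(3,6) + C(5,6) = 7.
By inclusion–exclusion: 5005 − 1162 + 7 = 3850.

3850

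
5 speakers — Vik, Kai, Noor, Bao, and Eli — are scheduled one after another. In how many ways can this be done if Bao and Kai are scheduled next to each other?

48

Treat {Bao, Kai} as a single unit. There are 4 units to order, and the pair itself can be ordered 2 ways.
That gives 2 × 4! = 2 × 24 = 48.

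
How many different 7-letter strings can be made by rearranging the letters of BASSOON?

1260

The 7 letters of BASSOON have repeats: O appearing twice and S appearing twice.
Dividing 7! = 5040 by 2!·2! = 4 for the repeated letters gives 1260.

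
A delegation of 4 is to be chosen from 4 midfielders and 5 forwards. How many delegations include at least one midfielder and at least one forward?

120

Unrestricted: C(9,4) = 126 ways to pick any 4 of the 9.
Subtract selections that omit an entire group: no midfielders → C(5,4) = 5; no forwards → C(4,4) = 1.
Both groups omitted at once is impossible, so 126 − 6 = 120.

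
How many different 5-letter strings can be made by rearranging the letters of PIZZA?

60

The 5 letters of PIZZA have repeats: Z appearing twice.
So there are 5! / (2!) = 60 distinguishable arrangements.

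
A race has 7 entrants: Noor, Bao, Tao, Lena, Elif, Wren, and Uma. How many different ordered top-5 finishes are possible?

2520

This is an ordered selection of 5 from 7: P(7,5).
That gives 7 × 6 × 5 × 4 × 3 = 2520.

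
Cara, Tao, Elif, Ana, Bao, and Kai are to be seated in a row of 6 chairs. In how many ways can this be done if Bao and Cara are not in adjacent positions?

There are 6! = 720 arrangements in all. If Bao and Cara are adjacent, merging them into one block gives 2·(5)! = 240 arrangements.
Complementary counting: 720 − 240 = 480.

480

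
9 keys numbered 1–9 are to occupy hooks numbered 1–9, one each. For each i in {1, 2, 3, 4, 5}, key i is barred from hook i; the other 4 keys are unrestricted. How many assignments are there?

Let Aᵢ (for 1 ≤ i ≤ 5) be the placements that put key i in its forbidden hook. Any j of these fix j positions, leaving (9−j)! ways to fill the rest, and there are C(5,j) ways to pick which j.
By inclusion–exclusion, the number of valid placements is Σ_{j=0}^{5} (−1)^j C(5,j)·(9−j)!.
Computing: 362880 − 201600 + 50400 − 7200 + 600 − 24 = 205056.

205056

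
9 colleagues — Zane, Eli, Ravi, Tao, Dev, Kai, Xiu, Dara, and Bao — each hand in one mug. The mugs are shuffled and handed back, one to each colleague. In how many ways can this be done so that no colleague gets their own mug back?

This is the derangement count D_9: permutations of 9 items with no fixed point.
By inclusion–exclusion this is Σ_{j=0}^{9} (−1)^j C(9,j)·(9−j)!.
Computing: 362880 − 362880 + 181440 − 60480 + 15120 − 3024 + 504 − 72 + 9 − 1 = 133496.

133496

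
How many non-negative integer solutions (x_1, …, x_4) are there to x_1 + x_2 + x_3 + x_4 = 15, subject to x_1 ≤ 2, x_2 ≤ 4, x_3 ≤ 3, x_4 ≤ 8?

Without the upper bounds there are C(18,3) = 816 ways to split 15 among 4 variables.
Subtract solutions that violate a single cap (substitute x_i' = x_i − (cap_i+1)): x_1 ≥ 3 gives C(15,3) = 455; x_2 ≥ 5 gives C(13,3) = 286; x_3 ≥ 4 gives C(14,3) = 364; x_4 ≥ 9 gives C(9,3) = 84. Together 1189.
Add back pairs where two caps are both exceeded: 120 + 165 + 20 + 84 + 4 + 10 = 403.
Subtract triples: 20 + 0 + 0 + 0 = 20.
By inclusion–exclusion the count is 816 − 1189 + 403 − 20 = 10.

10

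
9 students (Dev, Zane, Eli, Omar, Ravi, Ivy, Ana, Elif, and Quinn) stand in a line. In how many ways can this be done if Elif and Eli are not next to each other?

282240

Of the 9! = 362880 arrangements, those with Elif and Eli adjacent number 2 × 8! = 80640 (treat the pair as a block with 2 internal orders).
So 362880 − 80640 = 282240 arrangements keep them apart.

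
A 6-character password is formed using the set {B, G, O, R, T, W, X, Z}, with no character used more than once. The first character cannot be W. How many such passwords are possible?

17640

The first character has 8−1 = 7 choices (anything except W).
The remaining 5 characters are filled from the other 7 symbols without repetition: 7 × 6 × 5 × 4 × 3 = 2520.
Total: 7 × 2520 = 17640.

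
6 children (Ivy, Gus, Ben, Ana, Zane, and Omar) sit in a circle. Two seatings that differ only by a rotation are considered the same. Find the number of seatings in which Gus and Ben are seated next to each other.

Treat {Gus, Ben} as one unit (2 internal orders) and seat the resulting 5 units around the table: (4)! circular arrangements.
So 2 × (4)! = 2 × 24 = 48.

48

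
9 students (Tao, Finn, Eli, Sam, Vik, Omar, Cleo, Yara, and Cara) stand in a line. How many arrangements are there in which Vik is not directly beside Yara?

There are 9! = 362880 arrangements in all. If Vik and Yara are adjacent, merging them into one block gives 2·(8)! = 80640 arrangements.
Complementary counting: 362880 − 80640 = 282240.

282240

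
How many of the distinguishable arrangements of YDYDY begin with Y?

6

Fix Y in the first position and arrange the remaining 4 letters.
Those 4 letters have D appearing twice and Y appearing twice, giving (4)!/(2!·2!) = 6.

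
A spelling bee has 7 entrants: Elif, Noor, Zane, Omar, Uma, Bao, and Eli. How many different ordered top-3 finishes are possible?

210

This is an ordered selection of 3 from 7: P(7,3).
That gives 7 × 6 × 5 = 210.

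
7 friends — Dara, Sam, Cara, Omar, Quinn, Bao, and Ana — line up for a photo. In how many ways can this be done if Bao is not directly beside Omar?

Of the 7! = 5040 arrangements, those with Bao and Omar adjacent number 2 × 6! = 1440 (treat the pair as a block with 2 internal orders).
Complementary counting: 5040 − 1440 = 3600.

3600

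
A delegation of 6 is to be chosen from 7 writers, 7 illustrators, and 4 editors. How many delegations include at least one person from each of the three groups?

14651

Unrestricted: C(18,6) = 18564 ways to pick any 6 of the 18.
Selections missing a whole group: no writers → C(11,6) = 462; no illustrators → C(11,6) = 462; no editors → C(14,6) = 3003.
Add back selections omitting two groups (i.e. drawn from a single group): C(7,6) + C(7,6) + C(4,6) = 14.
By inclusion–exclusion: 18564 − 3927 + 14 = 14651.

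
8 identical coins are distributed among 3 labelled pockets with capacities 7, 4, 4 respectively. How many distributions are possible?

24

Without the upper bounds there are C(10,2) = 45 ways to split 8 among 3 pockets.
Subtract solutions that violate a single cap (substitute x_i' = x_i − (cap_i+1)): x_1 ≥ 8 gives C(2,2) = 1; x_2 ≥ 5 gives C(5,2) = 10; x_3 ≥ 5 gives C(5,2) = 10. Together 21.
No two caps can be exceeded simultaneously, so the pair terms are all 0.
By inclusion–exclusion the count is 45 − 21 + 0 = 24.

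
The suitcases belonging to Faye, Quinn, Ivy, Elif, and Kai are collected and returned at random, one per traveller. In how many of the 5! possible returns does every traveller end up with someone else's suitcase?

This is the derangement count D_5: permutations of 5 items with no fixed point.
By inclusion–exclusion this is Σ_{j=0}^{5} (−1)^j C(5,j)·(5−j)!.
Computing: 120 − 120 + 60 − 20 + 5 − 1 = 44.

44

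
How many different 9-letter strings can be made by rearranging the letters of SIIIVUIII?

Letter multiplicities in SIIIVUIII: I×6, S×1, U×1, V×1.
The number of distinct arrangements is 9!/(6!) = 362880/720 = 504.

504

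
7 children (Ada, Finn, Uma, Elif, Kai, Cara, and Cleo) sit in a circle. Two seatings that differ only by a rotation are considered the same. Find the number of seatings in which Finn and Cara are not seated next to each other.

480

All circular seatings of 7 people number (6)! = 720.
Seatings with Finn beside Cara: treat them as a block with 2 internal orders, giving 2 × (5)! = 240.
Subtracting, 720 − 240 = 480.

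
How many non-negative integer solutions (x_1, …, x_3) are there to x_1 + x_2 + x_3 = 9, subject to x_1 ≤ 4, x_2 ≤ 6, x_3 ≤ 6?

28

By stars and bars, unrestricted non-negative solutions to x_1+…+x_3 = 9 number C(9+2,2) = 55.
Subtract solutions that violate a single cap (substitute x_i' = x_i − (cap_i+1)): x_1 ≥ 5 gives C(6,2) = 15; x_2 ≥ 7 gives C(4,2) = 6; x_3 ≥ 7 gives C(4,2) = 6. Together 27.
No two caps can be exceeded simultaneously, so the pair terms are all 0.
By inclusion–exclusion the count is 55 − 27 + 0 = 28.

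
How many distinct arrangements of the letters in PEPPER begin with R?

With the first slot taken by R, it remains to arrange the other 5 letters (PEPPE).
Those 5 letters have E appearing twice and P appearing 3 times, giving (5)!/(3!·2!) = 10.

10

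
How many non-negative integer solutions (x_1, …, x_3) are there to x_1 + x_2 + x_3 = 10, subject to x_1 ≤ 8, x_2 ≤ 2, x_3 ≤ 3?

Ignoring the caps, the number of non-negative solutions to x_1+…+x_3 = 10 is C(12,2) = 66.
Subtract solutions that violate a single cap (substitute x_i' = x_i − (cap_i+1)): x_1 ≥ 9 gives C(3,2) = 3; x_2 ≥ 3 gives C(9,2) = 36; x_3 ≥ 4 gives C(8,2) = 28. Together 67.
Add back pairs where two caps are both exceeded: 0 + 0 + 10 = 10.
By inclusion–exclusion the count is 66 − 67 + 10 = 9.

9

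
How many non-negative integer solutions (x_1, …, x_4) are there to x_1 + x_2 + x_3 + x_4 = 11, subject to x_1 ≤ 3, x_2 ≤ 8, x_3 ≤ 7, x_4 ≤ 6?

By stars and bars, unrestricted non-negative solutions to x_1+…+x_4 = 11 number C(11+3,3) = 364.
Subtract solutions that violate a single cap (substitute x_i' = x_i − (cap_i+1)): x_1 ≥ 4 gives C(10,3) = 120; x_2 ≥ 9 gives C(5,3) = 10; x_3 ≥ 8 gives C(6,3) = 20; x_4 ≥ 7 gives C(7,3) = 35. Together 185.
Add back pairs where two caps are both exceeded: 0 + 0 + 1 + 0 + 0 + 0 = 1.
By inclusion–exclusion the count is 364 − 185 + 1 = 180.

180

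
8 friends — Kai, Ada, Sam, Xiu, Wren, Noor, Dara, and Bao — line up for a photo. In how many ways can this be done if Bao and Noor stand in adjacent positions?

10080

Place the 6 others and the Bao-Noor pair as 7 objects in a line; the pair has 2 internal arrangements.
So the count is 2·(7)! = 10080.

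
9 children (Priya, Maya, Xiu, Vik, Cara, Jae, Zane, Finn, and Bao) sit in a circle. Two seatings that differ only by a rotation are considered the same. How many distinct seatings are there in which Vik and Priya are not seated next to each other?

All circular seatings of 9 people number (8)! = 40320.
Seatings with Vik beside Priya: treat them as a block with 2 internal orders, giving 2 × (7)! = 10080.
Subtracting, 40320 − 10080 = 30240.

30240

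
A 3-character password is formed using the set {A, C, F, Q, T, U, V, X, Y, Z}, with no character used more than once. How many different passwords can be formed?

720

Choose and order 3 of the 10 symbols: the first character has 10 options, the next 9, then 8.
10 × 9 × 8 = 720.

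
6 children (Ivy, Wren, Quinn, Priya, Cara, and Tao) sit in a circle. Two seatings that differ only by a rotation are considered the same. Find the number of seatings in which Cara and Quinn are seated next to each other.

48

Treat {Cara, Quinn} as one unit (2 internal orders) and seat the resulting 5 units around the table: (4)! circular arrangements.
So 2 × (4)! = 2 × 24 = 48.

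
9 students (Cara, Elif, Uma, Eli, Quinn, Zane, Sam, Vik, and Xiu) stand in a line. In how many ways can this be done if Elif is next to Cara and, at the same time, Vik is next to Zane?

Treat {Elif,Cara} as one block (2 orders) and {Vik,Zane} as another (2 orders).
That leaves 7 units to arrange: 2 × 2 × 7! = 4 × 5040 = 20160.

20160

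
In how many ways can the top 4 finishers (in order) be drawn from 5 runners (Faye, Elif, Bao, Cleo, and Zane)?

120

There are 5 choices for 1st place, 4 for 2nd, and so on down to 2 for position 4.
That gives 5 × 4 × 3 × 2 = 120.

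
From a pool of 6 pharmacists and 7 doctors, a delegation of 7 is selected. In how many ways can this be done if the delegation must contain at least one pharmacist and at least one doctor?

1715

Total 7-person selections from all 13: C(13,7) = 1716.
Subtract selections that omit an entire group: no pharmacists → C(7,7) = 1; no doctors → C(6,7) = 0.
Both groups omitted at once is impossible, so 1716 − 1 = 1715.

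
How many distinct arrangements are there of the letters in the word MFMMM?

5

MFMMM has 5 letters with M appearing 4 times.
Dividing 5! = 120 by 4! = 24 for the repeated letters gives 5.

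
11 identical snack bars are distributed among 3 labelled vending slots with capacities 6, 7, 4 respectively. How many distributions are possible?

Ignoring the caps, the number of non-negative solutions to x_1+…+x_3 = 11 is C(13,2) = 78.
Subtract solutions that violate a single cap (substitute x_i' = x_i − (cap_i+1)): x_1 ≥ 7 gives C(6,2) = 15; x_2 ≥ 8 gives C(5,2) = 10; x_3 ≥ 5 gives C(8,2) = 28. Together 53.
No two caps can be exceeded simultaneously, so the pair terms are all 0.
By inclusion–exclusion the count is 78 − 53 + 0 = 25.

25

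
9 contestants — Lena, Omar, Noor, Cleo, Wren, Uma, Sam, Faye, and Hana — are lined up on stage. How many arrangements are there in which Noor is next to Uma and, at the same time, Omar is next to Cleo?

Treat {Noor,Uma} as one block (2 orders) and {Omar,Cleo} as another (2 orders).
That leaves 7 units to arrange: 2 × 2 × 7! = 4 × 5040 = 20160.

20160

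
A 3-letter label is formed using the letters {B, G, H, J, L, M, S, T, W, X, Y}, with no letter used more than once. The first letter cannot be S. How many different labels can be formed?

The first letter has 11−1 = 10 choices (anything except S).
The remaining 2 letters are filled from the other 10 symbols without repetition: 10 × 9 = 90.
Total: 10 × 90 = 900.

900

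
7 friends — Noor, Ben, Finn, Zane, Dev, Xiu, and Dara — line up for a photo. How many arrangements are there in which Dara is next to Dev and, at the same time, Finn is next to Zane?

Treat {Dara,Dev} as one block (2 orders) and {Finn,Zane} as another (2 orders).
That leaves 5 units to arrange: 2 × 2 × 5! = 4 × 120 = 480.

480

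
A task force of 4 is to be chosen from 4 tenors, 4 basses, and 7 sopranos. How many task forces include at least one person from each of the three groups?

Unrestricted: C(15,4) = 1365 ways to pick any 4 of the 15.
Subtract selections that omit an entire group: no tenors → C(11,4) = 330; no basses → C(11,4) = 330; no sopranos → C(8,4) = 70.
Add back selections omitting two groups (i.e. drawn from a single group): C(4,4) + C(4,4) + C(7,4) = 37.
By inclusion–exclusion: 1365 − 730 + 37 = 672.

672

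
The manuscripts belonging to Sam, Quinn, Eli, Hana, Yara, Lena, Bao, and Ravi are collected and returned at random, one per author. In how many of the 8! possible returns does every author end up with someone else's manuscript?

14833

This is the derangement count D_8: permutations of 8 items with no fixed point.
By inclusion–exclusion this is Σ_{j=0}^{8} (−1)^j C(8,j)·(8−j)!.
Computing: 40320 − 40320 + 20160 − 6720 + 1680 − 336 + 56 − 8 + 1 = 14833.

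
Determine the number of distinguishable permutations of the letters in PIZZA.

PIZZA has 5 letters with Z appearing twice.
So there are 5! / (2!) = 60 distinguishable arrangements.

60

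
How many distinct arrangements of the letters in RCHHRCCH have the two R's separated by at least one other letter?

Total arrangements of RCHHRCCH: 8!/(3!·3!·2!) = 560.
Arrangements with the R's together: treat RR as one letter, giving (7)!/(3!·3!) = 140.
Subtracting, 560 − 140 = 420 arrangements keep the R's apart.

420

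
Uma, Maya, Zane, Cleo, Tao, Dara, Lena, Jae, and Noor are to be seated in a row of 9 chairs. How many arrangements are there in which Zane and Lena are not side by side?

There are 9! = 362880 arrangements in all. If Zane and Lena are adjacent, merging them into one block gives 2·(8)! = 80640 arrangements.
Complementary counting: 362880 − 80640 = 282240.

282240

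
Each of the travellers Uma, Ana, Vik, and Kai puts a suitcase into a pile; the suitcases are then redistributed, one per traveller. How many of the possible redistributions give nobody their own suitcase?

9

Let Aᵢ be the assignments in which traveller i gets their own suitcase. We want the size of the complement of A₁∪…∪A_4.
By inclusion–exclusion this is Σ_{j=0}^{4} (−1)^j C(4,j)·(4−j)!.
Computing: 24 − 24 + 12 − 4 + 1 = 9.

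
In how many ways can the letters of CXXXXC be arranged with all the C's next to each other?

Treat the 2 copies of C as a single block. The multiset to arrange is then {CC, X, X, X, X}, 5 items in all.
That gives (5)!/(4!) = 5 arrangements.

5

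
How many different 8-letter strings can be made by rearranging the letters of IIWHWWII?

280

Letter multiplicities in IIWHWWII: H×1, I×4, W×3.
Dividing 8! = 40320 by 4!·3! = 144 for the repeated letters gives 280.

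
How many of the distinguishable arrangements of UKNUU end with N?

Fix N in the last position and arrange the remaining 4 letters.
Those 4 letters have U appearing 3 times, giving (4)!/(3!) = 4.

4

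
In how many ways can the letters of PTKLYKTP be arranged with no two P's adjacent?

3780

Total arrangements of PTKLYKTP: 8!/(2!·2!·2!) = 5040.
If the two P's are adjacent, glue them into one block, leaving 7 items to arrange: (7)!/(2!·2!) = 1260 ways.
Hence 5040 − 1260 = 3780.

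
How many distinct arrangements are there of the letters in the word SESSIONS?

1680

Letter multiplicities in SESSIONS: E×1, I×1, N×1, O×1, S×4.
The number of distinct arrangements is 8!/(4!) = 40320/24 = 1680.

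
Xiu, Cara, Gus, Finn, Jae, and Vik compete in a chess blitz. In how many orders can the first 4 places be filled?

360

This is an ordered selection of 4 from 6: P(6,4).
That gives 6 × 5 × 4 × 3 = 360.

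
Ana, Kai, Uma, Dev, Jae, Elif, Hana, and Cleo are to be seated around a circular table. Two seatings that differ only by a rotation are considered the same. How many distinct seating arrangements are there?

Seat Ana anywhere (absorbing the rotational symmetry), then permute the other 7: (7)! = 5040.

5040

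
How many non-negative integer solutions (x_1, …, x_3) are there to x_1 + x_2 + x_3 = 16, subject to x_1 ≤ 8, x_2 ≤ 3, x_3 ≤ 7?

Ignoring the caps, the number of non-negative solutions to x_1+…+x_3 = 16 is C(18,2) = 153.
Subtract solutions that violate a single cap (substitute x_i' = x_i − (cap_i+1)): x_1 ≥ 9 gives C(9,2) = 36; x_2 ≥ 4 gives C(14,2) = 91; x_3 ≥ 8 gives C(10,2) = 45. Together 172.
Add back pairs where two caps are both exceeded: 10 + 0 + 15 = 25.
By inclusion–exclusion the count is 153 − 172 + 25 = 6.

6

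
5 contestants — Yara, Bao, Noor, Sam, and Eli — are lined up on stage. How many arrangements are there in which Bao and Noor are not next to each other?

Of the 5! = 120 arrangements, those with Bao and Noor adjacent number 2 × 4! = 48 (treat the pair as a block with 2 internal orders).
So 120 − 48 = 72 arrangements keep them apart.

72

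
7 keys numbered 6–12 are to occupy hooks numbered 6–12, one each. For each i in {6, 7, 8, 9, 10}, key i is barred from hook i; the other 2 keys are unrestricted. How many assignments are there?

Let Aᵢ (for 6 ≤ i ≤ 10) be the placements that put key i in its forbidden hook. Any j of these fix j positions, leaving (7−j)! ways to fill the rest, and there are C(5,j) ways to pick which j.
By inclusion–exclusion, the number of valid placements is Σ_{j=0}^{5} (−1)^j C(5,j)·(7−j)!.
Computing: 5040 − 3600 + 1200 − 240 + 30 − 2 = 2428.

2428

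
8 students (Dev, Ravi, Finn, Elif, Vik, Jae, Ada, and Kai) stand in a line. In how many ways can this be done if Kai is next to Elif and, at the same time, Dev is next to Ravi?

Treat {Kai,Elif} as one block (2 orders) and {Dev,Ravi} as another (2 orders).
That leaves 6 units to arrange: 2 × 2 × 6! = 4 × 720 = 2880.

2880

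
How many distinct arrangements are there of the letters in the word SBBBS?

The 5 letters of SBBBS have repeats: B appearing 3 times and S appearing twice.
So there are 5! / (3!·2!) = 10 distinguishable arrangements.

10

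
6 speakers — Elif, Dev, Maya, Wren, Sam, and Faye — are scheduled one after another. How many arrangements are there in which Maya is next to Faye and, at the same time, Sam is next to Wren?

96

Treat {Maya,Faye} as one block (2 orders) and {Sam,Wren} as another (2 orders).
That leaves 4 units to arrange: 2 × 2 × 4! = 4 × 24 = 96.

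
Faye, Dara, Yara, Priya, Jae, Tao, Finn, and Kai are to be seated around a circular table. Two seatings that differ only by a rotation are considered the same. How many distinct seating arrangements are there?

Around a circle, 8 distinct people have 8!/8 = (7)! = 5040 rotationally distinct seatings.

5040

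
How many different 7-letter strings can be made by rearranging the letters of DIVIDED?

The 7 letters of DIVIDED have repeats: D appearing 3 times and I appearing twice.
The number of distinct arrangements is 7!/(3!·2!) = 5040/12 = 420.

420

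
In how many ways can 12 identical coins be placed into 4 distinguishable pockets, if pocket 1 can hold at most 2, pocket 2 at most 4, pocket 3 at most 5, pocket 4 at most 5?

Ignoring the caps, the number of non-negative solutions to x_1+…+x_4 = 12 is C(15,3) = 455.
Subtract solutions that violate a single cap (substitute x_i' = x_i − (cap_i+1)): x_1 ≥ 3 gives C(12,3) = 220; x_2 ≥ 5 gives C(10,3) = 120; x_3 ≥ 6 gives C(9,3) = 84; x_4 ≥ 6 gives C(9,3) = 84. Together 508.
Add back pairs where two caps are both exceeded: 35 + 20 + 20 + 4 + 4 + 1 = 84.
By inclusion–exclusion the count is 455 − 508 + 84 = 31.

31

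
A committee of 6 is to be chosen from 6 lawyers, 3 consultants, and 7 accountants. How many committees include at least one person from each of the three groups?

6006

With no constraint there are C(16,6) = 8008 possible selections.
Selections missing a whole group: no lawyers → C(10,6) = 210; no consultants → C(13,6) = 1716; no accountants → C(9,6) = 84.
Add back selections omitting two groups (i.e. drawn from a single group): C(6,6) + C(3,6) + C(7,6) = 8.
By inclusion–exclusion: 8008 − 2010 + 8 = 6006.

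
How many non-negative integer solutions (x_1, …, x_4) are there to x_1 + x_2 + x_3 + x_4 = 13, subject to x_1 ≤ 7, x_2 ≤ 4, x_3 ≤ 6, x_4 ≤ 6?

180

By stars and bars, unrestricted non-negative solutions to x_1+…+x_4 = 13 number C(13+3,3) = 560.
Subtract solutions that violate a single cap (substitute x_i' = x_i − (cap_i+1)): x_1 ≥ 8 gives C(8,3) = 56; x_2 ≥ 5 gives C(11,3) = 165; x_3 ≥ 7 gives C(9,3) = 84; x_4 ≥ 7 gives C(9,3) = 84. Together 389.
Add back pairs where two caps are both exceeded: 1 + 0 + 0 + 4 + 4 + 0 = 9.
By inclusion–exclusion the count is 560 − 389 + 9 = 180.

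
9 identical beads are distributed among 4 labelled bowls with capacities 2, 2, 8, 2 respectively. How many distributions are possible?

26

By stars and bars, unrestricted non-negative solutions to x_1+…+x_4 = 9 number C(9+3,3) = 220.
Subtract solutions that violate a single cap (substitute x_i' = x_i − (cap_i+1)): x_1 ≥ 3 gives C(9,3) = 84; x_2 ≥ 3 gives C(9,3) = 84; x_3 ≥ 9 gives C(3,3) = 1; x_4 ≥ 3 gives C(9,3) = 84. Together 253.
Add back pairs where two caps are both exceeded: 20 + 0 + 20 + 0 + 20 + 0 = 60.
Subtract triples: 0 + 1 + 0 + 0 = 1.
By inclusion–exclusion the count is 220 − 253 + 60 − 1 = 26.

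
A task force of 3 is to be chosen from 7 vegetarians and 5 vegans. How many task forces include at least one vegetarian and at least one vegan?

With no constraint there are C(12,3) = 220 possible selections.
Subtract selections that omit an entire group: no vegetarians → C(5,3) = 10; no vegans → C(7,3) = 35.
Both groups omitted at once is impossible, so 220 − 45 = 175.

175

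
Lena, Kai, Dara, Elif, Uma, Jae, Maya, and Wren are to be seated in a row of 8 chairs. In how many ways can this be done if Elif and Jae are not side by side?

Of the 8! = 40320 arrangements, those with Elif and Jae adjacent number 2 × 7! = 10080 (treat the pair as a block with 2 internal orders).
So 40320 − 10080 = 30240 arrangements keep them apart.

30240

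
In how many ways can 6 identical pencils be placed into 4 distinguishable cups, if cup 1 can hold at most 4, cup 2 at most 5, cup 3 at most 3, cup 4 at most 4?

65

Without the upper bounds there are C(9,3) = 84 ways to split 6 among 4 cups.
Subtract solutions that violate a single cap (substitute x_i' = x_i − (cap_i+1)): x_1 ≥ 5 gives C(4,3) = 4; x_2 ≥ 6 gives C(3,3) = 1; x_3 ≥ 4 gives C(5,3) = 10; x_4 ≥ 5 gives C(4,3) = 4. Together 19.
No two caps can be exceeded simultaneously, so the pair terms are all 0.
By inclusion–exclusion the count is 84 − 19 + 0 = 65.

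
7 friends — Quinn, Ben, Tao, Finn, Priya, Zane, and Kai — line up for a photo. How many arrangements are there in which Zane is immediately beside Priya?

1440

Glue Zane and Priya into one block (2 internal orders), leaving 6 units to arrange in a row.
So the count is 2·(6)! = 1440.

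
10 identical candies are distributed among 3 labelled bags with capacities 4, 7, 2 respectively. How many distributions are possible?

Ignoring the caps, the number of non-negative solutions to x_1+…+x_3 = 10 is C(12,2) = 66.
Subtract solutions that violate a single cap (substitute x_i' = x_i − (cap_i+1)): x_1 ≥ 5 gives C(7,2) = 21; x_2 ≥ 8 gives C(4,2) = 6; x_3 ≥ 3 gives C(9,2) = 36. Together 63.
Add back pairs where two caps are both exceeded: 0 + 6 + 0 = 6.
By inclusion–exclusion the count is 66 − 63 + 6 = 9.

9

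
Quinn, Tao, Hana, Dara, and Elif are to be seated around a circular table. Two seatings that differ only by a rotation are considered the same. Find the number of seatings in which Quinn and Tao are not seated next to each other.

12

Without the restriction there are (4)! = 24 seatings.
Seatings with Quinn beside Tao: treat them as a block with 2 internal orders, giving 2 × (3)! = 12.
Subtracting, 24 − 12 = 12.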